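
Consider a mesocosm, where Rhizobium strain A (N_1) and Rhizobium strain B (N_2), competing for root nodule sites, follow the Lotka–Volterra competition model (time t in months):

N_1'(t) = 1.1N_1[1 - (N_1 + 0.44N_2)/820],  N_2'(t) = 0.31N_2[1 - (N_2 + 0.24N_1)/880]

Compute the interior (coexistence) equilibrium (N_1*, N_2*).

Setting both brackets to zero gives the nullclines N_1 + 0.44N_2 = 820 and 0.24N_1 + N_2 = 880.
Substituting N_2 = 880 - 0.24N_1 into the first: N_1(1 - 0.44·0.24) = 820 - 0.44·880.
So N_1* = 433/0.894 = 484, and then N_2* = 880 - 0.24·484 = 764.

N_1* ≈ 484, N_2* ≈ 764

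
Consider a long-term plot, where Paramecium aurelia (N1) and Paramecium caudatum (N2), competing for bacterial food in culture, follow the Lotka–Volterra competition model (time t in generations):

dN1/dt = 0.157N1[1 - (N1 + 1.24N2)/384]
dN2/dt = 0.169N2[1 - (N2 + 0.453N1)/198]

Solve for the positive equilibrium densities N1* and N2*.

N1* ≈ 316, N2* ≈ 54.9

Setting both brackets to zero gives the nullclines N1 + 1.24N2 = 384 and 0.453N1 + N2 = 198.
Substituting N2 = 198 - 0.453N1 into the first: N1(1 - 1.24·0.453) = 384 - 1.24·198.
So N1* = 138/0.438 = 316, and then N2* = 198 - 0.453·316 = 54.9.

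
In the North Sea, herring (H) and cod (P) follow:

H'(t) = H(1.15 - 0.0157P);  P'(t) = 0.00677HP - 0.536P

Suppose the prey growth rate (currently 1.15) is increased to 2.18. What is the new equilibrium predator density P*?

P* ≈ 139

At the interior fixed point, setting dH/dt = 0 with H > 0 fixes P* = (prey growth rate)/(HP coefficient) — independent of the other coefficients.
With the change, P* = 2.18/0.0157 = 139; it rises from 73.2.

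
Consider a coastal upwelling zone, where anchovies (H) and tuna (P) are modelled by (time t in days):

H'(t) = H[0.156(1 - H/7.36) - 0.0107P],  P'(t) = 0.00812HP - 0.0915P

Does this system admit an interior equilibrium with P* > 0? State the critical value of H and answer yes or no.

Threshold H = 11.3; K < 11.3, so no, the predator goes extinct.

The predator equation gives dP/dt > 0 only when H > 0.0915/0.00812 = 11.3.
Without the predator, H → K = 7.36. Since 7.36 < 11.3, the predator cannot invade.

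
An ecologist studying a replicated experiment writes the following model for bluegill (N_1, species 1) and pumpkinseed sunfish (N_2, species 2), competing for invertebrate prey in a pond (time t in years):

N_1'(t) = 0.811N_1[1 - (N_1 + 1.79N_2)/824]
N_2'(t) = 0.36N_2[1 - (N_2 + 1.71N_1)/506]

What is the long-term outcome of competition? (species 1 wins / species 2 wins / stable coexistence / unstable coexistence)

unstable coexistence (outcome depends on initial conditions)

Compare the nullcline intercepts: K1/α12 = 824/1.79 = 460 < K2 = 506; K2/α21 = 506/1.71 = 296 < K1 = 824.
Since both are reversed, neither can invade when rare; the interior point is a saddle.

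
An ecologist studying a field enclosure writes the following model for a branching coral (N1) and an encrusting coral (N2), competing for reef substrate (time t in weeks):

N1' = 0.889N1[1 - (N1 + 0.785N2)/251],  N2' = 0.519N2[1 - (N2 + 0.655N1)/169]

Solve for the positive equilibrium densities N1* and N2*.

N1* ≈ 244, N2* ≈ 9.46

Setting both brackets to zero gives the nullclines N1 + 0.785N2 = 251 and 0.655N1 + N2 = 169.
Substituting N2 = 169 - 0.655N1 into the first: N1(1 - 0.785·0.655) = 251 - 0.785·169.
So N1* = 118/0.486 = 244, and then N2* = 169 - 0.655·244 = 9.46.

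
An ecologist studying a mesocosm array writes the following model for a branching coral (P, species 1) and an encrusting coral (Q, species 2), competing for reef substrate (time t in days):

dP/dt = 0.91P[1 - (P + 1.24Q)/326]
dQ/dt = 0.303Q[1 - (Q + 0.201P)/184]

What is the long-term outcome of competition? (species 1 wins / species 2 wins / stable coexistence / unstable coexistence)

Compare the nullcline intercepts: K1/α12 = 326/1.24 = 263 > K2 = 184; K2/α21 = 184/0.201 = 915 > K1 = 326.
Since both inequalities hold, each species can invade when rare, so the interior equilibrium is stable.

stable coexistence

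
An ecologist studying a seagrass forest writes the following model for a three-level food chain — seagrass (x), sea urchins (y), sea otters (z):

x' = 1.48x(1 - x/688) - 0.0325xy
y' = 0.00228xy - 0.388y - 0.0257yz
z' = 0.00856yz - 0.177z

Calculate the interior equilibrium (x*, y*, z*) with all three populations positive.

From dz/dt = 0: 0.00856y* = 0.177, so y* = 20.7.
From dx/dt = 0: 1.48(1 - x*/688) = 0.0325·20.7, giving x* = 688·(1 - 0.454) = 376.
From dy/dt = 0: 0.00228·376 - 0.388 = 0.0257z*, so z* = 0.468/0.0257 = 18.2.

x* ≈ 376, y* ≈ 20.7, z* ≈ 18.2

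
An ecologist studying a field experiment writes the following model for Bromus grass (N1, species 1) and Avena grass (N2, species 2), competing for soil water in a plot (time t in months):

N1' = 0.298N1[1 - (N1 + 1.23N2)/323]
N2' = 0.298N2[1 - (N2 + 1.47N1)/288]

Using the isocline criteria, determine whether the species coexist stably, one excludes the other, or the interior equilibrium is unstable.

unstable coexistence (outcome depends on initial conditions)

Compare the nullcline intercepts: K1/α12 = 323/1.23 = 263 < K2 = 288; K2/α21 = 288/1.47 = 196 < K1 = 323.
Since both are reversed, neither can invade when rare; the interior point is a saddle.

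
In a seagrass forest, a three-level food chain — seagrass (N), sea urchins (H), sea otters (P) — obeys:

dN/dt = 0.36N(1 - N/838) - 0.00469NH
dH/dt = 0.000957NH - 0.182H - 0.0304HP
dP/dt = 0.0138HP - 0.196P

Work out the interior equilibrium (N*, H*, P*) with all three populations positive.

From dP/dt = 0: 0.0138H* = 0.196, so H* = 14.2.
From dN/dt = 0: 0.36(1 - N*/838) = 0.00469·14.2, giving N* = 838·(1 - 0.185) = 683.
From dH/dt = 0: 0.000957·683 - 0.182 = 0.0304P*, so P* = 0.472/0.0304 = 15.5.

N* ≈ 683, H* ≈ 14.2, P* ≈ 15.5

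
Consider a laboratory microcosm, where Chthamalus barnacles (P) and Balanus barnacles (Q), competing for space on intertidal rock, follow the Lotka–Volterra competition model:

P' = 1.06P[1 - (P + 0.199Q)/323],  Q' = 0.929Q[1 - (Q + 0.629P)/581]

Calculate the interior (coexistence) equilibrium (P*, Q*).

Setting both brackets to zero gives the nullclines P + 0.199Q = 323 and 0.629P + Q = 581.
Substituting Q = 581 - 0.629P into the first: P(1 - 0.199·0.629) = 323 - 0.199·581.
So P* = 207/0.875 = 237, and then Q* = 581 - 0.629·237 = 432.

P* ≈ 237, Q* ≈ 432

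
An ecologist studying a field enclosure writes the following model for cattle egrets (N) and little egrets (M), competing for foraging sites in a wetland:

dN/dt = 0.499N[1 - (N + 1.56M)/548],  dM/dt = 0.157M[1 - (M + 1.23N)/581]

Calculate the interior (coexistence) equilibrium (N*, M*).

Setting both brackets to zero gives the nullclines N + 1.56M = 548 and 1.23N + M = 581.
Substituting M = 581 - 1.23N into the first: N(1 - 1.56·1.23) = 548 - 1.56·581.
So N* = -358/-0.919 = 390, and then M* = 581 - 1.23·390 = 101.

N* ≈ 390, M* ≈ 101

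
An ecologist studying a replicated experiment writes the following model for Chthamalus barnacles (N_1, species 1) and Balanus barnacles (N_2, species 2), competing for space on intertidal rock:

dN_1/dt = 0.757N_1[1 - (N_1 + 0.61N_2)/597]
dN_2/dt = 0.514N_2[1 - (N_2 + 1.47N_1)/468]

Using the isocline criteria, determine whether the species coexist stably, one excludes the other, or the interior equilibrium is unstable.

Compare the nullcline intercepts: K1/α12 = 597/0.61 = 979 > K2 = 468; K2/α21 = 468/1.47 = 318 < K1 = 597.
Since the inequalities point opposite ways, species 1 can invade but species 2 cannot.

species 1 excludes species 2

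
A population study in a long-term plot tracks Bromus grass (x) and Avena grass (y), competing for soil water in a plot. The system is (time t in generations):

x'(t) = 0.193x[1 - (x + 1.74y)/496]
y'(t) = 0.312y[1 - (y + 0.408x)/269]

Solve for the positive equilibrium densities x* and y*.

x* ≈ 96.3, y* ≈ 230

Setting both brackets to zero gives the nullclines x + 1.74y = 496 and 0.408x + y = 269.
Substituting y = 269 - 0.408x into the first: x(1 - 1.74·0.408) = 496 - 1.74·269.
So x* = 27.9/0.29 = 96.3, and then y* = 269 - 0.408·96.3 = 230.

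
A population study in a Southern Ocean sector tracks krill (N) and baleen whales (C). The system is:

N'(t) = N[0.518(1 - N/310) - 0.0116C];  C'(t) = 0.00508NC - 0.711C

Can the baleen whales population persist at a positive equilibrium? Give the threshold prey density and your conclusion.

The predator equation gives dC/dt > 0 only when N > 0.711/0.00508 = 140.
Without the predator, N → K = 310. Since 310 > 140, the predator can invade and persist.

Threshold N = 140; K > 140, so yes, the predator persists.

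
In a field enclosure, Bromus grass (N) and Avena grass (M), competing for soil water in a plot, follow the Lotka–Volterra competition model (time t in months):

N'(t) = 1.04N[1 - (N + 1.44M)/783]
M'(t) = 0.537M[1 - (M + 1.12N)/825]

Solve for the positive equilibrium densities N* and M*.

Setting both brackets to zero gives the nullclines N + 1.44M = 783 and 1.12N + M = 825.
Substituting M = 825 - 1.12N into the first: N(1 - 1.44·1.12) = 783 - 1.44·825.
So N* = -405/-0.613 = 661, and then M* = 825 - 1.12·661 = 84.8.

N* ≈ 661, M* ≈ 84.8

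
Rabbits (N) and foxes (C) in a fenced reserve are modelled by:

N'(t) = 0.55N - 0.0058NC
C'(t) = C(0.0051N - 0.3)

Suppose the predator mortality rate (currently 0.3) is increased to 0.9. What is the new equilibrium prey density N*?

At the interior fixed point, setting dC/dt = 0 with C > 0 fixes N* = (predator death rate)/(NC coefficient) — independent of the other coefficients.
With the change, N* = 0.9/0.0051 = 176; it rises from 58.8.

N* ≈ 176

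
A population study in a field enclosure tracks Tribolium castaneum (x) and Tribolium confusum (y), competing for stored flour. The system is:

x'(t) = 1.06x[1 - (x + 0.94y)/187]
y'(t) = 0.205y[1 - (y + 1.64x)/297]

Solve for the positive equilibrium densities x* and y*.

x* ≈ 170, y* ≈ 17.9

Setting both brackets to zero gives the nullclines x + 0.94y = 187 and 1.64x + y = 297.
Substituting y = 297 - 1.64x into the first: x(1 - 0.94·1.64) = 187 - 0.94·297.
So x* = -92.2/-0.542 = 170, and then y* = 297 - 1.64·170 = 17.9.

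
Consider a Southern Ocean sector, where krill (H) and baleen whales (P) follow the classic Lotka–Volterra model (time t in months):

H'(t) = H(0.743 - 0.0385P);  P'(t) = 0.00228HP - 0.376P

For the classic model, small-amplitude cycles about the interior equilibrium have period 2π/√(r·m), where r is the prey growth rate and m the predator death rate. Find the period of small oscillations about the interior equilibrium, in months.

T ≈ 11.9 months

Here r = 0.743 and m = 0.376, so r·m = 0.279.
ω = √0.279 = 0.529 per month, hence T = 2π/ω ≈ 11.9 months.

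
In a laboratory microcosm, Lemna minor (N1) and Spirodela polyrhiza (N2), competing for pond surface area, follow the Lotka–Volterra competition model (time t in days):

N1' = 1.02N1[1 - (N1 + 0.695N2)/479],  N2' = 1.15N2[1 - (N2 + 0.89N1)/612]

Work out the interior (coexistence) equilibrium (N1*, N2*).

Setting both brackets to zero gives the nullclines N1 + 0.695N2 = 479 and 0.89N1 + N2 = 612.
Substituting N2 = 612 - 0.89N1 into the first: N1(1 - 0.695·0.89) = 479 - 0.695·612.
So N1* = 53.7/0.381 = 141, and then N2* = 612 - 0.89·141 = 487.

N1* ≈ 141, N2* ≈ 487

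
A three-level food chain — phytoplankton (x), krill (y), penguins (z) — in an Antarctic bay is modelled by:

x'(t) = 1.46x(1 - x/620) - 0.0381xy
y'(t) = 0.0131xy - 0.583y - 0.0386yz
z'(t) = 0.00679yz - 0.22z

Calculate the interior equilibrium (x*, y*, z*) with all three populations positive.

x* ≈ 95.8, y* ≈ 32.4, z* ≈ 17.4

From dz/dt = 0: 0.00679y* = 0.22, so y* = 32.4.
From dx/dt = 0: 1.46(1 - x*/620) = 0.0381·32.4, giving x* = 620·(1 - 0.846) = 95.8.
From dy/dt = 0: 0.0131·95.8 - 0.583 = 0.0386z*, so z* = 0.672/0.0386 = 17.4.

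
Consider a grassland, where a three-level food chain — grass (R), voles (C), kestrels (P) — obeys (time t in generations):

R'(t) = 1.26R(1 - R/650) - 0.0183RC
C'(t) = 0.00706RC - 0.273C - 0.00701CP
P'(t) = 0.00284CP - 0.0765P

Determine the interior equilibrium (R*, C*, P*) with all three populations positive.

From dP/dt = 0: 0.00284C* = 0.0765, so C* = 26.9.
From dR/dt = 0: 1.26(1 - R*/650) = 0.0183·26.9, giving R* = 650·(1 - 0.391) = 396.
From dC/dt = 0: 0.00706·396 - 0.273 = 0.00701P*, so P* = 2.52/0.00701 = 360.

R* ≈ 396, C* ≈ 26.9, P* ≈ 360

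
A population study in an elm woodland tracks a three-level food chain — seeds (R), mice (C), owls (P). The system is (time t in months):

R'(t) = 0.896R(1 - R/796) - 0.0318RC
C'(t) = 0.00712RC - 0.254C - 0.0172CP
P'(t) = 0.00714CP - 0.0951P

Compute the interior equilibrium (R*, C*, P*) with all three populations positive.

From dP/dt = 0: 0.00714C* = 0.0951, so C* = 13.3.
From dR/dt = 0: 0.896(1 - R*/796) = 0.0318·13.3, giving R* = 796·(1 - 0.473) = 420.
From dC/dt = 0: 0.00712·420 - 0.254 = 0.0172P*, so P* = 2.73/0.0172 = 159.

R* ≈ 420, C* ≈ 13.3, P* ≈ 159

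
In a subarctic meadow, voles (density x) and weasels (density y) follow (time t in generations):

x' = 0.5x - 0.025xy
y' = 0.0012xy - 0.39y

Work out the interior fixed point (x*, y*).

Set dy/dt = 0 with y > 0: 0.0012x - 0.39 = 0, so x* = 0.39/0.0012 = 325.
Set dx/dt = 0 with x > 0: 0.5 - 0.025y = 0, so y* = 0.5/0.025 = 20.

x* ≈ 325, y* ≈ 20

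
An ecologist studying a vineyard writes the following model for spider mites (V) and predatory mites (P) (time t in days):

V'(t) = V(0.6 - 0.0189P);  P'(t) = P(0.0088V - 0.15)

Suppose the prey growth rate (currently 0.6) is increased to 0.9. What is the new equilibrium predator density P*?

At the interior fixed point, setting dV/dt = 0 with V > 0 fixes P* = (prey growth rate)/(VP coefficient) — independent of the other coefficients.
With the change, P* = 0.9/0.0189 = 47.6; it rises from 31.7.

P* ≈ 47.6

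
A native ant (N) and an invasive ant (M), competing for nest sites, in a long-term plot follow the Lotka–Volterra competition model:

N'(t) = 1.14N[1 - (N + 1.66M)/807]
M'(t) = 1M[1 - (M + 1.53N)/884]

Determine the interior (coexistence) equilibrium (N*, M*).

N* ≈ 429, M* ≈ 228

Setting both brackets to zero gives the nullclines N + 1.66M = 807 and 1.53N + M = 884.
Substituting M = 884 - 1.53N into the first: N(1 - 1.66·1.53) = 807 - 1.66·884.
So N* = -660/-1.54 = 429, and then M* = 884 - 1.53·429 = 228.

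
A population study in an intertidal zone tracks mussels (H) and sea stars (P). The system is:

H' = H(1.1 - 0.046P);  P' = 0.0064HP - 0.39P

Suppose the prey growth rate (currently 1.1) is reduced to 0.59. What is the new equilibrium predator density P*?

P* ≈ 12.8

At the interior fixed point, setting dH/dt = 0 with H > 0 fixes P* = (prey growth rate)/(HP coefficient) — independent of the other coefficients.
With the change, P* = 0.59/0.046 = 12.8; it falls from 23.9.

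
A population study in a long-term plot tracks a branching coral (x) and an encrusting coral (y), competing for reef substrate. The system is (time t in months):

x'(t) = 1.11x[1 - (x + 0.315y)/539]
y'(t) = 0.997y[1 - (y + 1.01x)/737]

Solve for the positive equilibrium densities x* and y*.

Setting both brackets to zero gives the nullclines x + 0.315y = 539 and 1.01x + y = 737.
Substituting y = 737 - 1.01x into the first: x(1 - 0.315·1.01) = 539 - 0.315·737.
So x* = 307/0.682 = 450, and then y* = 737 - 1.01·450 = 282.

x* ≈ 450, y* ≈ 282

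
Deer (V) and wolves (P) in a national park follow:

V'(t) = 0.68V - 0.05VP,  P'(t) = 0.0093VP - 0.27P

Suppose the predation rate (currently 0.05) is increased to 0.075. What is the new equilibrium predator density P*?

P* ≈ 9.07

At the interior fixed point, setting dV/dt = 0 with V > 0 fixes P* = (prey growth rate)/(VP coefficient) — independent of the other coefficients.
With the change, P* = 0.68/0.075 = 9.07; it falls from 13.6.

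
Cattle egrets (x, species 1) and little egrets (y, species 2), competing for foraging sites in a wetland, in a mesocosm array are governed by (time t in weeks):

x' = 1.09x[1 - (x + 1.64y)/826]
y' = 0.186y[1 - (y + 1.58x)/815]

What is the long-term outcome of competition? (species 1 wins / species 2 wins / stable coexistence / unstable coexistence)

Compare the nullcline intercepts: K1/α12 = 826/1.64 = 504 < K2 = 815; K2/α21 = 815/1.58 = 516 < K1 = 826.
Since both are reversed, neither can invade when rare; the interior point is a saddle.

unstable coexistence (outcome depends on initial conditions)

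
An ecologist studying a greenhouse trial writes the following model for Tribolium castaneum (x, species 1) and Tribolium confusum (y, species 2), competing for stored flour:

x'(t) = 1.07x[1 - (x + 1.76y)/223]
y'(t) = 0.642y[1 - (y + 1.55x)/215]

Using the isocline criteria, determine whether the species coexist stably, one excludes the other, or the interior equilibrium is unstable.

Compare the nullcline intercepts: K1/α12 = 223/1.76 = 127 < K2 = 215; K2/α21 = 215/1.55 = 139 < K1 = 223.
Since both are reversed, neither can invade when rare; the interior point is a saddle.

unstable coexistence (outcome depends on initial conditions)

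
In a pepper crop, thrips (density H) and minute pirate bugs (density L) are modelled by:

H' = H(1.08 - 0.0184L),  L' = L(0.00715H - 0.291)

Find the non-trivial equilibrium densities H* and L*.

Set dL/dt = 0 with L > 0: 0.00715H - 0.291 = 0, so H* = 0.291/0.00715 = 40.7.
Set dH/dt = 0 with H > 0: 1.08 - 0.0184L = 0, so L* = 1.08/0.0184 = 58.7.

H* ≈ 40.7, L* ≈ 58.7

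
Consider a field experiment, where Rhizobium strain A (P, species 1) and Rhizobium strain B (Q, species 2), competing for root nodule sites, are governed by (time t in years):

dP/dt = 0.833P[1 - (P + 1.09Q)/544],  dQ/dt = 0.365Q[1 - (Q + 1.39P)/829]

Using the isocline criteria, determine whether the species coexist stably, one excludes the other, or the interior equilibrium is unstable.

species 2 excludes species 1

Compare the nullcline intercepts: K1/α12 = 544/1.09 = 499 < K2 = 829; K2/α21 = 829/1.39 = 596 > K1 = 544.
Since the inequalities point opposite ways, species 2 can invade but species 1 cannot.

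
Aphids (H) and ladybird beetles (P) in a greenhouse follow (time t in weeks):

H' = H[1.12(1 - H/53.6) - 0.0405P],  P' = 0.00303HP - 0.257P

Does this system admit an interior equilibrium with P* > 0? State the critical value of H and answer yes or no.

The predator equation gives dP/dt > 0 only when H > 0.257/0.00303 = 84.8.
Without the predator, H → K = 53.6. Since 53.6 < 84.8, the predator cannot invade.

Threshold H = 84.8; K < 84.8, so no, the predator goes extinct.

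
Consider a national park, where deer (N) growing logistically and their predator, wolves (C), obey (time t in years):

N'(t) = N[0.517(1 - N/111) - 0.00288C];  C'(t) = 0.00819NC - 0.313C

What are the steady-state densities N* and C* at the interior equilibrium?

From dC/dt = 0 with C > 0: 0.00819N* = 0.313, so N* = 38.2.
Substitute into dN/dt = 0: 0.517(1 - 38.2/111) = 0.00288C*.
The bracket is 0.656, giving C* = 0.339/0.00288 = 118.

N* ≈ 38.2, C* ≈ 118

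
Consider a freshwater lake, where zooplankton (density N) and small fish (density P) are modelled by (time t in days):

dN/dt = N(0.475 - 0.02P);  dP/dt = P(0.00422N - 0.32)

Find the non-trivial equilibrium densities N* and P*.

N* ≈ 75.8, P* ≈ 23.8

Set dP/dt = 0 with P > 0: 0.00422N - 0.32 = 0, so N* = 0.32/0.00422 = 75.8.
Set dN/dt = 0 with N > 0: 0.475 - 0.02P = 0, so P* = 0.475/0.02 = 23.8.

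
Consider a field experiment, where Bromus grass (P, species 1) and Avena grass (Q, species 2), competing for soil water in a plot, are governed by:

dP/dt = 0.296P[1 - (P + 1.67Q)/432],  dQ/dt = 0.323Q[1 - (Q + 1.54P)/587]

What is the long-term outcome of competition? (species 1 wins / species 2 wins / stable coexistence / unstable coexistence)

unstable coexistence (outcome depends on initial conditions)

Compare the nullcline intercepts: K1/α12 = 432/1.67 = 259 < K2 = 587; K2/α21 = 587/1.54 = 381 < K1 = 432.
Since both are reversed, neither can invade when rare; the interior point is a saddle.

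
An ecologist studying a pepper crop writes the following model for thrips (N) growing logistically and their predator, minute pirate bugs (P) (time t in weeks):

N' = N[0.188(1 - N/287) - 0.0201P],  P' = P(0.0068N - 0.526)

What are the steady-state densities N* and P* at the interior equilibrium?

N* ≈ 77.4, P* ≈ 6.83

From dP/dt = 0 with P > 0: 0.0068N* = 0.526, so N* = 77.4.
Substitute into dN/dt = 0: 0.188(1 - 77.4/287) = 0.0201P*.
The bracket is 0.73, giving P* = 0.137/0.0201 = 6.83.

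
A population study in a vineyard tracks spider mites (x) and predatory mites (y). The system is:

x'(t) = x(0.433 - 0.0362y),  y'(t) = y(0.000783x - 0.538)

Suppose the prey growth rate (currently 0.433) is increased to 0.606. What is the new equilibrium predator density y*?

y* ≈ 16.7

At the interior fixed point, setting dx/dt = 0 with x > 0 fixes y* = (prey growth rate)/(xy coefficient) — independent of the other coefficients.
With the change, y* = 0.606/0.0362 = 16.7; it rises from 12.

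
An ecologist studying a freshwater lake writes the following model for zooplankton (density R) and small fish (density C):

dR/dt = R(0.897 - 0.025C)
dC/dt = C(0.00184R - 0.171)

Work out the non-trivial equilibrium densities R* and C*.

Set dC/dt = 0 with C > 0: 0.00184R - 0.171 = 0, so R* = 0.171/0.00184 = 92.9.
Set dR/dt = 0 with R > 0: 0.897 - 0.025C = 0, so C* = 0.897/0.025 = 35.9.

R* ≈ 92.9, C* ≈ 35.9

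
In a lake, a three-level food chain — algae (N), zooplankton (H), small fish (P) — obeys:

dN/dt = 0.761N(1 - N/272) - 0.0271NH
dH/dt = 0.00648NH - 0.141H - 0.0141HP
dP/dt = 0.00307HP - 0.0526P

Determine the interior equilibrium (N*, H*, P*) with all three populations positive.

From dP/dt = 0: 0.00307H* = 0.0526, so H* = 17.1.
From dN/dt = 0: 0.761(1 - N*/272) = 0.0271·17.1, giving N* = 272·(1 - 0.61) = 106.
From dH/dt = 0: 0.00648·106 - 0.141 = 0.0141P*, so P* = 0.546/0.0141 = 38.7.

N* ≈ 106, H* ≈ 17.1, P* ≈ 38.7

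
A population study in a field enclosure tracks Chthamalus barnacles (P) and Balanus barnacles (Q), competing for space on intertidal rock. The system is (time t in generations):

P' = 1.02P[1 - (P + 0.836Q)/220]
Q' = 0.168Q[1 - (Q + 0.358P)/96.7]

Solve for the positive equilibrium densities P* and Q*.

P* ≈ 199, Q* ≈ 25.6

Setting both brackets to zero gives the nullclines P + 0.836Q = 220 and 0.358P + Q = 96.7.
Substituting Q = 96.7 - 0.358P into the first: P(1 - 0.836·0.358) = 220 - 0.836·96.7.
So P* = 139/0.701 = 199, and then Q* = 96.7 - 0.358·199 = 25.6.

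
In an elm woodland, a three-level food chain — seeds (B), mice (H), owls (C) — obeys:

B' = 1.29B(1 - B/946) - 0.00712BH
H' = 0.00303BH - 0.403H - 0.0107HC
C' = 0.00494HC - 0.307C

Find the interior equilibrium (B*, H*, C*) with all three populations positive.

From dC/dt = 0: 0.00494H* = 0.307, so H* = 62.1.
From dB/dt = 0: 1.29(1 - B*/946) = 0.00712·62.1, giving B* = 946·(1 - 0.343) = 622.
From dH/dt = 0: 0.00303·622 - 0.403 = 0.0107C*, so C* = 1.48/0.0107 = 138.

B* ≈ 622, H* ≈ 62.1, C* ≈ 138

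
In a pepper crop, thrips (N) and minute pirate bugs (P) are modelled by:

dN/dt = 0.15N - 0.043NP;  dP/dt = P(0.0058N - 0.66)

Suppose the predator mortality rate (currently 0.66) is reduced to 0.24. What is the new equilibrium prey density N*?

N* ≈ 41.4

At the interior fixed point, setting dP/dt = 0 with P > 0 fixes N* = (predator death rate)/(NP coefficient) — independent of the other coefficients.
With the change, N* = 0.24/0.0058 = 41.4; it falls from 114.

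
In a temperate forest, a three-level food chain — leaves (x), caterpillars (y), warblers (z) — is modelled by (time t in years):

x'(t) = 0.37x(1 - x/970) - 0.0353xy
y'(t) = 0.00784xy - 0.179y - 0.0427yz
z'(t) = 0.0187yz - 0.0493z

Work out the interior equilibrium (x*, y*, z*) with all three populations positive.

x* ≈ 726, y* ≈ 2.64, z* ≈ 129

From dz/dt = 0: 0.0187y* = 0.0493, so y* = 2.64.
From dx/dt = 0: 0.37(1 - x*/970) = 0.0353·2.64, giving x* = 970·(1 - 0.252) = 726.
From dy/dt = 0: 0.00784·726 - 0.179 = 0.0427z*, so z* = 5.51/0.0427 = 129.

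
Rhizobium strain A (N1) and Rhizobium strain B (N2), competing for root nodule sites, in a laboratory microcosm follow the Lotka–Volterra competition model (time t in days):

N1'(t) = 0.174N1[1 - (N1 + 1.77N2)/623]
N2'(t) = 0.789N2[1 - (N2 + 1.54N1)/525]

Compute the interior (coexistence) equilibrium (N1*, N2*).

N1* ≈ 177, N2* ≈ 252

Setting both brackets to zero gives the nullclines N1 + 1.77N2 = 623 and 1.54N1 + N2 = 525.
Substituting N2 = 525 - 1.54N1 into the first: N1(1 - 1.77·1.54) = 623 - 1.77·525.
So N1* = -306/-1.73 = 177, and then N2* = 525 - 1.54·177 = 252.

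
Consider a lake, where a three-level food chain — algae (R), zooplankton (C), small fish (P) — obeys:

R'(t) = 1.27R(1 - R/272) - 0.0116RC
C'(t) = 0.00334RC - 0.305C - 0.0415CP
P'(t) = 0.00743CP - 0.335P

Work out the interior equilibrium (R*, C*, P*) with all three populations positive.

From dP/dt = 0: 0.00743C* = 0.335, so C* = 45.1.
From dR/dt = 0: 1.27(1 - R*/272) = 0.0116·45.1, giving R* = 272·(1 - 0.412) = 160.
From dC/dt = 0: 0.00334·160 - 0.305 = 0.0415P*, so P* = 0.229/0.0415 = 5.53.

R* ≈ 160, C* ≈ 45.1, P* ≈ 5.53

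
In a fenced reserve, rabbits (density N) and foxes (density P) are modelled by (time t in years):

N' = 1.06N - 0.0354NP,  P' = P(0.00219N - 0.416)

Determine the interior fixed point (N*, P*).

N* ≈ 190, P* ≈ 29.9

Set dP/dt = 0 with P > 0: 0.00219N - 0.416 = 0, so N* = 0.416/0.00219 = 190.
Set dN/dt = 0 with N > 0: 1.06 - 0.0354P = 0, so P* = 1.06/0.0354 = 29.9.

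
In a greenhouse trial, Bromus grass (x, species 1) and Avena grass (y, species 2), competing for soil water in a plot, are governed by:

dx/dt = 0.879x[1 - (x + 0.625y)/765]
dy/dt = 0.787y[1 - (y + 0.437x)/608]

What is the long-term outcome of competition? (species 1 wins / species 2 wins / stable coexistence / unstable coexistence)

Compare the nullcline intercepts: K1/α12 = 765/0.625 = 1220 > K2 = 608; K2/α21 = 608/0.437 = 1390 > K1 = 765.
Since both inequalities hold, each species can invade when rare, so the interior equilibrium is stable.

stable coexistence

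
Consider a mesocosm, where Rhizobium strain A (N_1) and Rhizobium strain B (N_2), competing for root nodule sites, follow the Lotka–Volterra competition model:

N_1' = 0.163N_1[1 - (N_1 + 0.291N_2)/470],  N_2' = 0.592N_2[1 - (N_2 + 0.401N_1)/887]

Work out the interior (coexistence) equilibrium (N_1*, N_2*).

Setting both brackets to zero gives the nullclines N_1 + 0.291N_2 = 470 and 0.401N_1 + N_2 = 887.
Substituting N_2 = 887 - 0.401N_1 into the first: N_1(1 - 0.291·0.401) = 470 - 0.291·887.
So N_1* = 212/0.883 = 240, and then N_2* = 887 - 0.401·240 = 791.

N_1* ≈ 240, N_2* ≈ 791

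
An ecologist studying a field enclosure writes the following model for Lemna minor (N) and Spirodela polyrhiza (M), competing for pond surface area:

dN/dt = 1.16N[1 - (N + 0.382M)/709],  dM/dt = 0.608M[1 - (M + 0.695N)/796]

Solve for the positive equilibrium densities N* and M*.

Setting both brackets to zero gives the nullclines N + 0.382M = 709 and 0.695N + M = 796.
Substituting M = 796 - 0.695N into the first: N(1 - 0.382·0.695) = 709 - 0.382·796.
So N* = 405/0.735 = 551, and then M* = 796 - 0.695·551 = 413.

N* ≈ 551, M* ≈ 413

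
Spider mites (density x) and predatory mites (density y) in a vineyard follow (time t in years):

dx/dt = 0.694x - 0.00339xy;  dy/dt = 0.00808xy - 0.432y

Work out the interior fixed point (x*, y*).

x* ≈ 53.5, y* ≈ 205

Set dy/dt = 0 with y > 0: 0.00808x - 0.432 = 0, so x* = 0.432/0.00808 = 53.5.
Set dx/dt = 0 with x > 0: 0.694 - 0.00339y = 0, so y* = 0.694/0.00339 = 205.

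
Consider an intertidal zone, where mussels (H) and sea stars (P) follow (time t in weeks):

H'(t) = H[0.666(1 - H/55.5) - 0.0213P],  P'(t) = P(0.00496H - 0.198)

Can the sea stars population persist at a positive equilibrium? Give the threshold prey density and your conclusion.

Threshold H = 39.9; K > 39.9, so yes, the predator persists.

The predator equation gives dP/dt > 0 only when H > 0.198/0.00496 = 39.9.
Without the predator, H → K = 55.5. Since 55.5 > 39.9, the predator can invade and persist.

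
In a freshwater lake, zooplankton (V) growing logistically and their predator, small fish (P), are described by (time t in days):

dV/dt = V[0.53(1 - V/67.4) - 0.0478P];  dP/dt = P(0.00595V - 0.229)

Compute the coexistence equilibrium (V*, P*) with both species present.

From dP/dt = 0 with P > 0: 0.00595V* = 0.229, so V* = 38.5.
Substitute into dV/dt = 0: 0.53(1 - 38.5/67.4) = 0.0478P*.
The bracket is 0.429, giving P* = 0.227/0.0478 = 4.76.

V* ≈ 38.5, P* ≈ 4.76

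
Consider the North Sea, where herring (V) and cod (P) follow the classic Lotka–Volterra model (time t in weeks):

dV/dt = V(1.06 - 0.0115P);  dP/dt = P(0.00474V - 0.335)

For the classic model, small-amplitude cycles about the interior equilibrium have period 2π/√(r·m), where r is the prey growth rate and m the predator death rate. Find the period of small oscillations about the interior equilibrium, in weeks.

Here r = 1.06 and m = 0.335, so r·m = 0.355.
ω = √0.355 = 0.596 per week, hence T = 2π/ω ≈ 10.5 weeks.

T ≈ 10.5 weeks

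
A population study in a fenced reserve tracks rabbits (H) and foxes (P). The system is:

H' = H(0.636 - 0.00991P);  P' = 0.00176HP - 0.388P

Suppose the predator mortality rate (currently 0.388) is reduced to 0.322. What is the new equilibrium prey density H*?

H* ≈ 183

At the interior fixed point, setting dP/dt = 0 with P > 0 fixes H* = (predator death rate)/(HP coefficient) — independent of the other coefficients.
With the change, H* = 0.322/0.00176 = 183; it falls from 220.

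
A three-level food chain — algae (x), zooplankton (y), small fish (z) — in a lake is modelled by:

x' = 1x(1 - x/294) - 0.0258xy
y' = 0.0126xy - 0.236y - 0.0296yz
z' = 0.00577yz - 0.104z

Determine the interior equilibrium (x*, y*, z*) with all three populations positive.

x* ≈ 157, y* ≈ 18, z* ≈ 59

From dz/dt = 0: 0.00577y* = 0.104, so y* = 18.
From dx/dt = 0: 1(1 - x*/294) = 0.0258·18, giving x* = 294·(1 - 0.465) = 157.
From dy/dt = 0: 0.0126·157 - 0.236 = 0.0296z*, so z* = 1.75/0.0296 = 59.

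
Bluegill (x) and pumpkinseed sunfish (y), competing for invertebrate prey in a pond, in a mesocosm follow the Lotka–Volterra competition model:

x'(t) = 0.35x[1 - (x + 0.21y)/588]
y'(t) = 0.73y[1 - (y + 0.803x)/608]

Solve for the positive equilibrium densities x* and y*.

Setting both brackets to zero gives the nullclines x + 0.21y = 588 and 0.803x + y = 608.
Substituting y = 608 - 0.803x into the first: x(1 - 0.21·0.803) = 588 - 0.21·608.
So x* = 460/0.831 = 554, and then y* = 608 - 0.803·554 = 163.

x* ≈ 554, y* ≈ 163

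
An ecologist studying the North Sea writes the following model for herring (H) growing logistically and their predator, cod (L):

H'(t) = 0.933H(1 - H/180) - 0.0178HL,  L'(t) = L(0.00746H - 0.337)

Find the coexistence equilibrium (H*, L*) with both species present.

From dL/dt = 0 with L > 0: 0.00746H* = 0.337, so H* = 45.2.
Substitute into dH/dt = 0: 0.933(1 - 45.2/180) = 0.0178L*.
The bracket is 0.749, giving L* = 0.699/0.0178 = 39.3.

H* ≈ 45.2, L* ≈ 39.3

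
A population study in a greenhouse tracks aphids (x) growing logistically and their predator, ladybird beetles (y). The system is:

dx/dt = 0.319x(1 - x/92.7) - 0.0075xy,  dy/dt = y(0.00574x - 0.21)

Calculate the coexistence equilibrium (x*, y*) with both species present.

From dy/dt = 0 with y > 0: 0.00574x* = 0.21, so x* = 36.6.
Substitute into dx/dt = 0: 0.319(1 - 36.6/92.7) = 0.0075y*.
The bracket is 0.605, giving y* = 0.193/0.0075 = 25.7.

x* ≈ 36.6, y* ≈ 25.7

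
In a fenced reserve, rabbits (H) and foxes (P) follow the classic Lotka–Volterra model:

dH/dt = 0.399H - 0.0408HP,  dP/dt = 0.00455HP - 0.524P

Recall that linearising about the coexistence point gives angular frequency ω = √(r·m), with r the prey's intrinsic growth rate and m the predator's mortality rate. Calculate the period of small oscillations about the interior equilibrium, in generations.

Here r = 0.399 and m = 0.524, so r·m = 0.209.
ω = √0.209 = 0.457 per generation, hence T = 2π/ω ≈ 13.7 generations.

T ≈ 13.7 generations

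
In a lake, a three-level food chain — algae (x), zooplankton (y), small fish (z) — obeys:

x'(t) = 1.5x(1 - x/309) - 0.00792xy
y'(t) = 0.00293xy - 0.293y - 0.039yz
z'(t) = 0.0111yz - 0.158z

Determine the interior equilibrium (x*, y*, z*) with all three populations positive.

From dz/dt = 0: 0.0111y* = 0.158, so y* = 14.2.
From dx/dt = 0: 1.5(1 - x*/309) = 0.00792·14.2, giving x* = 309·(1 - 0.0752) = 286.
From dy/dt = 0: 0.00293·286 - 0.293 = 0.039z*, so z* = 0.544/0.039 = 14.

x* ≈ 286, y* ≈ 14.2, z* ≈ 14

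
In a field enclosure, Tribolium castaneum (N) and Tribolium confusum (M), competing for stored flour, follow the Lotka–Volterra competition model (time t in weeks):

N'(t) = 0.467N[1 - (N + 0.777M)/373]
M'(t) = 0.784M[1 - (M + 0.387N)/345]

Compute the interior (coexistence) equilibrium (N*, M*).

Setting both brackets to zero gives the nullclines N + 0.777M = 373 and 0.387N + M = 345.
Substituting M = 345 - 0.387N into the first: N(1 - 0.777·0.387) = 373 - 0.777·345.
So N* = 105/0.699 = 150, and then M* = 345 - 0.387·150 = 287.

N* ≈ 150, M* ≈ 287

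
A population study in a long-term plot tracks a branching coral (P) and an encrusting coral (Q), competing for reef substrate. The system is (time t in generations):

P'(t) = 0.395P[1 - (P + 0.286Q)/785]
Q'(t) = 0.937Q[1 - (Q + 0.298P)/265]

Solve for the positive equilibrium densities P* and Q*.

P* ≈ 775, Q* ≈ 34

Setting both brackets to zero gives the nullclines P + 0.286Q = 785 and 0.298P + Q = 265.
Substituting Q = 265 - 0.298P into the first: P(1 - 0.286·0.298) = 785 - 0.286·265.
So P* = 709/0.915 = 775, and then Q* = 265 - 0.298·775 = 34.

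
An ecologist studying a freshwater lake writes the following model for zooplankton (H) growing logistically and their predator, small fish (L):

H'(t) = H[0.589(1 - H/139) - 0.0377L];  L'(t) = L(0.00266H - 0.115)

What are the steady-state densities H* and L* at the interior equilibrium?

From dL/dt = 0 with L > 0: 0.00266H* = 0.115, so H* = 43.2.
Substitute into dH/dt = 0: 0.589(1 - 43.2/139) = 0.0377L*.
The bracket is 0.689, giving L* = 0.406/0.0377 = 10.8.

H* ≈ 43.2, L* ≈ 10.8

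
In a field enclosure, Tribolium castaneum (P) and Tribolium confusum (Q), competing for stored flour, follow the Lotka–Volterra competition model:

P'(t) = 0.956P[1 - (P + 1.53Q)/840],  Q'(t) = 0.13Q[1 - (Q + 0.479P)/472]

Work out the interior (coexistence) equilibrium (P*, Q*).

P* ≈ 441, Q* ≈ 261

Setting both brackets to zero gives the nullclines P + 1.53Q = 840 and 0.479P + Q = 472.
Substituting Q = 472 - 0.479P into the first: P(1 - 1.53·0.479) = 840 - 1.53·472.
So P* = 118/0.267 = 441, and then Q* = 472 - 0.479·441 = 261.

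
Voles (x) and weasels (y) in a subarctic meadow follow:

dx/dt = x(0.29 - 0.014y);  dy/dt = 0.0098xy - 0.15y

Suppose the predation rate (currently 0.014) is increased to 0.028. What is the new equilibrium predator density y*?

At the interior fixed point, setting dx/dt = 0 with x > 0 fixes y* = (prey growth rate)/(xy coefficient) — independent of the other coefficients.
With the change, y* = 0.29/0.028 = 10.4; it falls from 20.7.

y* ≈ 10.4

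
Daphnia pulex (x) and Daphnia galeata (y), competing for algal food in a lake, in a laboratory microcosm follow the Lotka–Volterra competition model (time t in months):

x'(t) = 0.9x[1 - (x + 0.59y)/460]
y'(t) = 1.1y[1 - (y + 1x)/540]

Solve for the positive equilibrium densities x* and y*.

Setting both brackets to zero gives the nullclines x + 0.59y = 460 and 1x + y = 540.
Substituting y = 540 - 1x into the first: x(1 - 0.59·1) = 460 - 0.59·540.
So x* = 141/0.41 = 345, and then y* = 540 - 1·345 = 195.

x* ≈ 345, y* ≈ 195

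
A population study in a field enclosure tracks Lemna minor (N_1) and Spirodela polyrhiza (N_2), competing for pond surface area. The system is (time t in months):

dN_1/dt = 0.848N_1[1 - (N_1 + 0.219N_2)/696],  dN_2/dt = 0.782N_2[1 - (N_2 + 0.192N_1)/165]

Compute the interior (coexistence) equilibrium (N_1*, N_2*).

N_1* ≈ 689, N_2* ≈ 32.7

Setting both brackets to zero gives the nullclines N_1 + 0.219N_2 = 696 and 0.192N_1 + N_2 = 165.
Substituting N_2 = 165 - 0.192N_1 into the first: N_1(1 - 0.219·0.192) = 696 - 0.219·165.
So N_1* = 660/0.958 = 689, and then N_2* = 165 - 0.192·689 = 32.7.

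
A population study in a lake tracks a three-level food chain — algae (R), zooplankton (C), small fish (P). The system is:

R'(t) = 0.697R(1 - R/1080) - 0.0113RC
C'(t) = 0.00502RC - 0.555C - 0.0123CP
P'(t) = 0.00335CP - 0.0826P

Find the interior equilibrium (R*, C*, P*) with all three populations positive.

From dP/dt = 0: 0.00335C* = 0.0826, so C* = 24.7.
From dR/dt = 0: 0.697(1 - R*/1080) = 0.0113·24.7, giving R* = 1080·(1 - 0.4) = 648.
From dC/dt = 0: 0.00502·648 - 0.555 = 0.0123P*, so P* = 2.7/0.0123 = 219.

R* ≈ 648, C* ≈ 24.7, P* ≈ 219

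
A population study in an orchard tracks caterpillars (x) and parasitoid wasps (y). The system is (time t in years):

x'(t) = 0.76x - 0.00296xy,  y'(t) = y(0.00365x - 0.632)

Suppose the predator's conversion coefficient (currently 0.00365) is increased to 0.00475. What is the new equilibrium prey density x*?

x* ≈ 133

At the interior fixed point, setting dy/dt = 0 with y > 0 fixes x* = (predator death rate)/(xy coefficient) — independent of the other coefficients.
With the change, x* = 0.632/0.00475 = 133; it falls from 173.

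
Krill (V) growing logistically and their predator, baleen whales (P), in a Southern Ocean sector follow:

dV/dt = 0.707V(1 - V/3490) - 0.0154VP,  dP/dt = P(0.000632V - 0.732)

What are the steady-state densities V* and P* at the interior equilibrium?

From dP/dt = 0 with P > 0: 0.000632V* = 0.732, so V* = 1160.
Substitute into dV/dt = 0: 0.707(1 - 1160/3490) = 0.0154P*.
The bracket is 0.668, giving P* = 0.472/0.0154 = 30.7.

V* ≈ 1160, P* ≈ 30.7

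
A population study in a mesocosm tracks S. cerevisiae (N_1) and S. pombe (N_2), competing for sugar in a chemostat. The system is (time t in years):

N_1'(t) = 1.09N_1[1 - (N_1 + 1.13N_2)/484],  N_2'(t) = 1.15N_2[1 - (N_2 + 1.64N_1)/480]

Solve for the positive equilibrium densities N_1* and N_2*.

N_1* ≈ 68.4, N_2* ≈ 368

Setting both brackets to zero gives the nullclines N_1 + 1.13N_2 = 484 and 1.64N_1 + N_2 = 480.
Substituting N_2 = 480 - 1.64N_1 into the first: N_1(1 - 1.13·1.64) = 484 - 1.13·480.
So N_1* = -58.4/-0.853 = 68.4, and then N_2* = 480 - 1.64·68.4 = 368.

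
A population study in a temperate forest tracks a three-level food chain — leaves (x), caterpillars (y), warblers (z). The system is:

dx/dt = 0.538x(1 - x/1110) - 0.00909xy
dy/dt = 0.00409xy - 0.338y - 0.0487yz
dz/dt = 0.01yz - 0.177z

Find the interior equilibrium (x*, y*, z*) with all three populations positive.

x* ≈ 778, y* ≈ 17.7, z* ≈ 58.4

From dz/dt = 0: 0.01y* = 0.177, so y* = 17.7.
From dx/dt = 0: 0.538(1 - x*/1110) = 0.00909·17.7, giving x* = 1110·(1 - 0.299) = 778.
From dy/dt = 0: 0.00409·778 - 0.338 = 0.0487z*, so z* = 2.84/0.0487 = 58.4.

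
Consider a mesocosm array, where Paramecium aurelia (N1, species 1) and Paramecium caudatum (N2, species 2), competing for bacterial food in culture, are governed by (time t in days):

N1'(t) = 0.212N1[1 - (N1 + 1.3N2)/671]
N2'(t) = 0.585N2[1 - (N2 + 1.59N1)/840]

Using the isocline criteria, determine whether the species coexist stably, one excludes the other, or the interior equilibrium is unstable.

unstable coexistence (outcome depends on initial conditions)

Compare the nullcline intercepts: K1/α12 = 671/1.3 = 516 < K2 = 840; K2/α21 = 840/1.59 = 528 < K1 = 671.
Since both are reversed, neither can invade when rare; the interior point is a saddle.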